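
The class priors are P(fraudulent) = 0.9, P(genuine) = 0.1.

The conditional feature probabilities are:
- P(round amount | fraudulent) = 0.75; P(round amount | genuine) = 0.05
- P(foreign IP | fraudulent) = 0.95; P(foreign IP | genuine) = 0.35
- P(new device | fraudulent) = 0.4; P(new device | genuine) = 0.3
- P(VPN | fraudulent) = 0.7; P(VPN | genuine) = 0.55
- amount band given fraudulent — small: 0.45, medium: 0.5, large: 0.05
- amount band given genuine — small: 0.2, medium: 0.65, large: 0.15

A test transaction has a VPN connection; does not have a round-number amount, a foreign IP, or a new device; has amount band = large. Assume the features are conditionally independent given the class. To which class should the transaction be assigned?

fraudulent: 0.9 × (1−0.75) × (1−0.95) × (1−0.4) × 0.7 × 0.05 = 0.00023625
genuine: 0.1 × (1−0.05) × (1−0.35) × (1−0.3) × 0.55 × 0.15 = 0.0035660625
Highest score → genuine.

genuine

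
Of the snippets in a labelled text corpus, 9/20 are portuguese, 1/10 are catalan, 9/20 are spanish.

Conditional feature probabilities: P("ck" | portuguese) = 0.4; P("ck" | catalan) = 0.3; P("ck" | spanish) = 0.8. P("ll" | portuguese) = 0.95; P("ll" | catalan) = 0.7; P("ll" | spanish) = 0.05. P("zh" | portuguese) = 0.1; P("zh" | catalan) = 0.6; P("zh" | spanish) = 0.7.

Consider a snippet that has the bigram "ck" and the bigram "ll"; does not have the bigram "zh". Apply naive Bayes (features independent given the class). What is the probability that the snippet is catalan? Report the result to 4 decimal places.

portuguese: 0.45 × 0.4 × 0.95 × (1−0.1) = 0.1539
catalan: 0.1 × 0.3 × 0.7 × (1−0.6) = 0.0084
spanish: 0.45 × 0.8 × 0.05 × (1−0.7) = 0.0054
P(catalan | x) = 0.0084 / 0.1677 ≈ 0.0501

0.0501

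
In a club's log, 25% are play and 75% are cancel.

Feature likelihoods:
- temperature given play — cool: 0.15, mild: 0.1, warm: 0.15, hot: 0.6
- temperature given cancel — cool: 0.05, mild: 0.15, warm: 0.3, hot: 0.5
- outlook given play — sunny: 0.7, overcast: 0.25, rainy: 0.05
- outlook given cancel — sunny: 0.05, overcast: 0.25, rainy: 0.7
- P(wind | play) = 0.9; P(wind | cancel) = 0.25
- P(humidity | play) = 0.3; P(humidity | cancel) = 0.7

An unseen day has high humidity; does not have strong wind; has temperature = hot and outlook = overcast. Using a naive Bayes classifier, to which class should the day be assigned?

play: 0.25 × 0.6 × 0.25 × (1−0.9) × 0.3 = 0.001125
cancel: 0.75 × 0.5 × 0.25 × (1−0.25) × 0.7 = 0.04921875
Highest score → cancel.

cancel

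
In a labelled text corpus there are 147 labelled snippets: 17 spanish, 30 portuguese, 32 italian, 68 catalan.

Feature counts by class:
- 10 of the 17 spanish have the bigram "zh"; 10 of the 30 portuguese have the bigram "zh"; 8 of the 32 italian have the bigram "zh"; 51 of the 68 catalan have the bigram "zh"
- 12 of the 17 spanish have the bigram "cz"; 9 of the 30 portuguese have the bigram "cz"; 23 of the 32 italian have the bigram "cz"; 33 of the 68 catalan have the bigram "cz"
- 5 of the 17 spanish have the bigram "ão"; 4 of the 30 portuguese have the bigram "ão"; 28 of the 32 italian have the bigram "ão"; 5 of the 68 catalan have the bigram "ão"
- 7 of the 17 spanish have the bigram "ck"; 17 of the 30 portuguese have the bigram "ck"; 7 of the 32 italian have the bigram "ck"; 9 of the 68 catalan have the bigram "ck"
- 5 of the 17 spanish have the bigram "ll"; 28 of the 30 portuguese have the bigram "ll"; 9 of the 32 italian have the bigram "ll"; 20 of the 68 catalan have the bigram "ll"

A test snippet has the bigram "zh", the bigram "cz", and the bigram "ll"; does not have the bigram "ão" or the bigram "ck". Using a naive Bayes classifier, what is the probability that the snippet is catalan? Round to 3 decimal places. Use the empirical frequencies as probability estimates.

0.739

spanish: (17/147) × (10/17) × (12/17) × (12/17) × (10/17) × (5/17) ≈ 0.00586434
portuguese: (30/147) × (10/30) × (9/30) × (26/30) × (13/30) × (28/30) ≈ 0.00715344
italian: (32/147) × (8/32) × (23/32) × (4/32) × (25/32) × (9/32) ≈ 0.00107434
catalan: (68/147) × (51/68) × (33/68) × (63/68) × (59/68) × (20/68) ≈ 0.0398065
P(catalan | x) = 0.0398065 / 0.05389862 ≈ 0.739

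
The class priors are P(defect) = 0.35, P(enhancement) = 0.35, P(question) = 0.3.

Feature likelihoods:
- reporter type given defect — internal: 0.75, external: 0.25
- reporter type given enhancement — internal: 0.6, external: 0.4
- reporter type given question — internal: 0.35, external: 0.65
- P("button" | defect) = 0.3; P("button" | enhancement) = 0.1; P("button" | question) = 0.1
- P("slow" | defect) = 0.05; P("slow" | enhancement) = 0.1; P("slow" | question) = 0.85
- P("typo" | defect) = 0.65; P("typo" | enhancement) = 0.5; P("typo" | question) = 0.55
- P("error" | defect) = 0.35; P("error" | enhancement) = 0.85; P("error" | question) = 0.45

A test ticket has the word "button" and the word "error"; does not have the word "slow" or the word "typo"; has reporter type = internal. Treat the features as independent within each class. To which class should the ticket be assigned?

defect: 0.35 × 0.75 × 0.3 × (1−0.05) × (1−0.65) × 0.35 = 0.00916453125
enhancement: 0.35 × 0.6 × 0.1 × (1−0.1) × (1−0.5) × 0.85 = 0.0080325
question: 0.3 × 0.35 × 0.1 × (1−0.85) × (1−0.55) × 0.45 = 0.0003189375
Highest score → defect.

defect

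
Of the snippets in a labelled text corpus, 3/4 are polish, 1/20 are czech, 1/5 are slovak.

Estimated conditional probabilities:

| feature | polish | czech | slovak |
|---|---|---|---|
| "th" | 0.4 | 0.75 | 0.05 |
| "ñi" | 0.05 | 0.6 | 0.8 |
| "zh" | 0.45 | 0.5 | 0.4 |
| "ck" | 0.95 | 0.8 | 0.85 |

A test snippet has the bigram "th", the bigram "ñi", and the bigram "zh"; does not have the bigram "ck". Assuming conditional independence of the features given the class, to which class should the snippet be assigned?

czech

polish: 0.75 × 0.4 × 0.05 × 0.45 × (1−0.95) = 0.0003375
czech: 0.05 × 0.75 × 0.6 × 0.5 × (1−0.8) = 0.00225
slovak: 0.2 × 0.05 × 0.8 × 0.4 × (1−0.85) = 0.00048
Highest score → czech.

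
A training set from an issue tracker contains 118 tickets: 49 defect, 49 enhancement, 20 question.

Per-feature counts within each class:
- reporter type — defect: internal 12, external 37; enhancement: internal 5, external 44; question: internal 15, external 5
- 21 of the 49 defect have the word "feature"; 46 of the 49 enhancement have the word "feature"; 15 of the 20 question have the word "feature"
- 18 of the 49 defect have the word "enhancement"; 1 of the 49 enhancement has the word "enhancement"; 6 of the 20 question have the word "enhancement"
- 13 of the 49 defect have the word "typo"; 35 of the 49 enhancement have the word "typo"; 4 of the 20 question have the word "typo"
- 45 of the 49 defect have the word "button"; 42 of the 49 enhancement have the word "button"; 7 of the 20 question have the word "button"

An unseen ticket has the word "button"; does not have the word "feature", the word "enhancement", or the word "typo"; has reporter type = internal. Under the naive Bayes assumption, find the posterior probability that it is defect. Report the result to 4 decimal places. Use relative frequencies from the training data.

defect: (49/118) × (12/49) × (28/49) × (31/49) × (36/49) × (45/49) ≈ 0.0248056
enhancement: (49/118) × (5/49) × (3/49) × (48/49) × (14/49) × (42/49) ≈ 0.000622363
question: (20/118) × (15/20) × (5/20) × (14/20) × (16/20) × (7/20) ≈ 0.00622881
P(defect | x) = 0.0248056 / 0.031656773 ≈ 0.7836

0.7836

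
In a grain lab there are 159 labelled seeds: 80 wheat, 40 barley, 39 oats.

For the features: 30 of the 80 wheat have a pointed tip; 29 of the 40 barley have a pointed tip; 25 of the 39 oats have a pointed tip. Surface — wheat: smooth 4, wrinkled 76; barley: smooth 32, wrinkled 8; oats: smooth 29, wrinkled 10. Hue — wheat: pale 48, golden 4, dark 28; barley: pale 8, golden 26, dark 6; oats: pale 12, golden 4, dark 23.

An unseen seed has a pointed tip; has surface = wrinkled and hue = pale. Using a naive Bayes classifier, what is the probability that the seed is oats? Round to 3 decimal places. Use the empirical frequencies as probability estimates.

wheat: (80/159) × (30/80) × (76/80) × (48/80) ≈ 0.107547
barley: (40/159) × (29/40) × (8/40) × (8/40) ≈ 0.0072956
oats: (39/159) × (25/39) × (10/39) × (12/39) ≈ 0.0124049
P(oats | x) = 0.0124049 / 0.1272475 ≈ 0.097

0.097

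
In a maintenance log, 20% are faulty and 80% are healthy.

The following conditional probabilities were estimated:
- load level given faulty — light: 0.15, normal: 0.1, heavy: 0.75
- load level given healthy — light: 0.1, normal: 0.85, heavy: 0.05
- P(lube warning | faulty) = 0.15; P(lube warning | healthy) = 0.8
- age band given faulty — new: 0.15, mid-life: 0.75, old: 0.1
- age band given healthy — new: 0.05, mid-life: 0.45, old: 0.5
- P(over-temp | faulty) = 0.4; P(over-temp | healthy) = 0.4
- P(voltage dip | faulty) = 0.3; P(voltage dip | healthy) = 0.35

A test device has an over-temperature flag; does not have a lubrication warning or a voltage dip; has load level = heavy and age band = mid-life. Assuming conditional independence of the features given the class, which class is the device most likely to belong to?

faulty: 0.2 × 0.75 × (1−0.15) × 0.75 × 0.4 × (1−0.3) = 0.026775
healthy: 0.8 × 0.05 × (1−0.8) × 0.45 × 0.4 × (1−0.35) = 0.000936
Highest score → faulty.

faulty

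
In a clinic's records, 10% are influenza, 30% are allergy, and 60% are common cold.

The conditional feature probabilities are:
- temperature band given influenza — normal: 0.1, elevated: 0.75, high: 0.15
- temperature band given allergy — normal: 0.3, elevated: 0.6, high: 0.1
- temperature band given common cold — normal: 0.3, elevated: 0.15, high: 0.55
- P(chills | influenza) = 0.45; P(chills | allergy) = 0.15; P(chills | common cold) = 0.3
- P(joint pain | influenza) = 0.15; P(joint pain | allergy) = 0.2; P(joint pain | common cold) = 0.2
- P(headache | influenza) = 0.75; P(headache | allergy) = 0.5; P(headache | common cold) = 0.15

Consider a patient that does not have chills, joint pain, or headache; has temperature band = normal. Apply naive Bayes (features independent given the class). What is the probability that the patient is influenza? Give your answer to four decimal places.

0.0100

influenza: 0.1 × 0.1 × (1−0.45) × (1−0.15) × (1−0.75) = 0.00116875
allergy: 0.3 × 0.3 × (1−0.15) × (1−0.2) × (1−0.5) = 0.0306
common cold: 0.6 × 0.3 × (1−0.3) × (1−0.2) × (1−0.15) = 0.08568
P(influenza | x) = 0.00116875 / 0.11744875 ≈ 0.0100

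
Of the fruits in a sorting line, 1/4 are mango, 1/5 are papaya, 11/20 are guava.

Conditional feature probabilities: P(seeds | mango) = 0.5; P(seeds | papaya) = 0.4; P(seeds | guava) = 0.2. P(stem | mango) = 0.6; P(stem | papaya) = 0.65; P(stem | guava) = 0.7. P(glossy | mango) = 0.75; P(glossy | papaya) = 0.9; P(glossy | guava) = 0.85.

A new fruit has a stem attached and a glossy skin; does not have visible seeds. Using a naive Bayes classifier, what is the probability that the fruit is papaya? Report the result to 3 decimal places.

0.181

mango: 0.25 × (1−0.5) × 0.6 × 0.75 = 0.05625
papaya: 0.2 × (1−0.4) × 0.65 × 0.9 = 0.0702
guava: 0.55 × (1−0.2) × 0.7 × 0.85 = 0.2618
P(papaya | x) = 0.0702 / 0.38825 ≈ 0.181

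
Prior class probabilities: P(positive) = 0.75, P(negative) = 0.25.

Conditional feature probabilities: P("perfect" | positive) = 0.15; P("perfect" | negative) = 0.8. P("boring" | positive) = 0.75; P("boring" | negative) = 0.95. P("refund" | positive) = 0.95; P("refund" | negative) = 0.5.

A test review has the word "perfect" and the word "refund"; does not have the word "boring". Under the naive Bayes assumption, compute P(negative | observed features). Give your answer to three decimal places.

0.158

positive: 0.75 × 0.15 × (1−0.75) × 0.95 = 0.02671875
negative: 0.25 × 0.8 × (1−0.95) × 0.5 = 0.005
P(negative | x) = 0.005 / 0.03171875 ≈ 0.158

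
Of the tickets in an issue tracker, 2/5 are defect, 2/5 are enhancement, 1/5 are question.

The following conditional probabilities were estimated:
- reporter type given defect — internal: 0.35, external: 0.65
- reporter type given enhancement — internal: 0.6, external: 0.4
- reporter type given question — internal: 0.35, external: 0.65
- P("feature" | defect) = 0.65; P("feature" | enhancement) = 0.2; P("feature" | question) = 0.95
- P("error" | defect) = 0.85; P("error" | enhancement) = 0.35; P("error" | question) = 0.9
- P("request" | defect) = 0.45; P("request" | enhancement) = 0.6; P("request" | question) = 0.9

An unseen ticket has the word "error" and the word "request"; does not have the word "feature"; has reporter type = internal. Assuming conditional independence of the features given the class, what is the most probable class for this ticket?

defect: 0.4 × 0.35 × (1−0.65) × 0.85 × 0.45 = 0.0187425
enhancement: 0.4 × 0.6 × (1−0.2) × 0.35 × 0.6 = 0.04032
question: 0.2 × 0.35 × (1−0.95) × 0.9 × 0.9 = 0.002835
Highest score → enhancement.

enhancement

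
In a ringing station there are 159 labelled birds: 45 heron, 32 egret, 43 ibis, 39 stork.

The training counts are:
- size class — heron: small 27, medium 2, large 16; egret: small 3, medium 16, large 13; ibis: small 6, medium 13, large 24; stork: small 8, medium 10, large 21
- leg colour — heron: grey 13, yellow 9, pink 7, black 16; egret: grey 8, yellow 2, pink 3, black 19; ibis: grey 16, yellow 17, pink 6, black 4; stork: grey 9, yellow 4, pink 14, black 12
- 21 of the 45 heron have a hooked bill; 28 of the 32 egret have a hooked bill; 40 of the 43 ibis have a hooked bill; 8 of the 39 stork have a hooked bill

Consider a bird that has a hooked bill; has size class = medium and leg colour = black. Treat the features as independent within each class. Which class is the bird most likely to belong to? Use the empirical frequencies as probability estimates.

egret

heron: (45/159) × (2/45) × (16/45) × (21/45) ≈ 0.00208712
egret: (32/159) × (16/32) × (19/32) × (28/32) ≈ 0.0522799
ibis: (43/159) × (13/43) × (4/43) × (40/43) ≈ 0.00707505
stork: (39/159) × (10/39) × (12/39) × (8/39) ≈ 0.00396958
Highest score → egret.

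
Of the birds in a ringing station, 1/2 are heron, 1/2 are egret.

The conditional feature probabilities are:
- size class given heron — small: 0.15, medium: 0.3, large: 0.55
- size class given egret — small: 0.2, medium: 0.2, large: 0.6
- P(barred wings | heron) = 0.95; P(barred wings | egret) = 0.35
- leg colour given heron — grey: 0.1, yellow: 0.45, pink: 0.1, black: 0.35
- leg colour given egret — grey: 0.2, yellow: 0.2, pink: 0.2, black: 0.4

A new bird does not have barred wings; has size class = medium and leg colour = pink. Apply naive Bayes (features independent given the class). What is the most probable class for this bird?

egret

heron: 0.5 × 0.3 × (1−0.95) × 0.1 = 0.00075
egret: 0.5 × 0.2 × (1−0.35) × 0.2 = 0.013
Highest score → egret.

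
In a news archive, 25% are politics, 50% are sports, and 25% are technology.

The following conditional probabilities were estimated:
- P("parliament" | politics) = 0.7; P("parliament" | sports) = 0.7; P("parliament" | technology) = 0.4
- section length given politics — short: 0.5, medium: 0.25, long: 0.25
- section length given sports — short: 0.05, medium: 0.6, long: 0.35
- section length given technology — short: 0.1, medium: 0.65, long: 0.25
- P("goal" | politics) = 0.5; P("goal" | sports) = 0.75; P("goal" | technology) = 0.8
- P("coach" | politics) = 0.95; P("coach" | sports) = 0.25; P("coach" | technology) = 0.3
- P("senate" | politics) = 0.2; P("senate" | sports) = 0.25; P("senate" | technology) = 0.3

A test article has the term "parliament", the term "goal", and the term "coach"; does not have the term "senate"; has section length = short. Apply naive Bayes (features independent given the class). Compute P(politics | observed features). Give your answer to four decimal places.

0.8893

politics: 0.25 × 0.7 × 0.5 × 0.5 × 0.95 × (1−0.2) = 0.03325
sports: 0.5 × 0.7 × 0.05 × 0.75 × 0.25 × (1−0.25) = 0.0024609375
technology: 0.25 × 0.4 × 0.1 × 0.8 × 0.3 × (1−0.3) = 0.00168
P(politics | x) = 0.03325 / 0.0373909375 ≈ 0.8893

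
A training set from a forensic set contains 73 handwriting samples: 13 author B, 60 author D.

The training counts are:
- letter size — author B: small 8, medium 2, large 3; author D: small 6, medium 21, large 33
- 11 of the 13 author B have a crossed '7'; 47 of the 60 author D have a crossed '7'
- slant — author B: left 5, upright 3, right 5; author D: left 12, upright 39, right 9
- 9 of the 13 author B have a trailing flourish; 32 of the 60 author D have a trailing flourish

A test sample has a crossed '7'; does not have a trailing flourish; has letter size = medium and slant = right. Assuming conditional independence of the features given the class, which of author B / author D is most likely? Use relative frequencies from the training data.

author D

author B: (13/73) × (2/13) × (11/13) × (5/13) × (4/13) ≈ 0.00274347
author D: (60/73) × (21/60) × (47/60) × (9/60) × (28/60) ≈ 0.015774
Highest score → author D.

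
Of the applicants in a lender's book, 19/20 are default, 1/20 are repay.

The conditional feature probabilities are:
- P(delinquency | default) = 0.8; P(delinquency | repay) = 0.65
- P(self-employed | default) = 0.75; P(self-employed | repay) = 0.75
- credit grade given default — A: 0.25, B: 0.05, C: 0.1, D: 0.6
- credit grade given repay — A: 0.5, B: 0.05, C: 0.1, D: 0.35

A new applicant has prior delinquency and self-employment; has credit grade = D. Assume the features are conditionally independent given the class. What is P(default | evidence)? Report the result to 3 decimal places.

0.976

default: 0.95 × 0.8 × 0.75 × 0.6 = 0.342
repay: 0.05 × 0.65 × 0.75 × 0.35 = 0.00853125
P(default | x) = 0.342 / 0.35053125 ≈ 0.976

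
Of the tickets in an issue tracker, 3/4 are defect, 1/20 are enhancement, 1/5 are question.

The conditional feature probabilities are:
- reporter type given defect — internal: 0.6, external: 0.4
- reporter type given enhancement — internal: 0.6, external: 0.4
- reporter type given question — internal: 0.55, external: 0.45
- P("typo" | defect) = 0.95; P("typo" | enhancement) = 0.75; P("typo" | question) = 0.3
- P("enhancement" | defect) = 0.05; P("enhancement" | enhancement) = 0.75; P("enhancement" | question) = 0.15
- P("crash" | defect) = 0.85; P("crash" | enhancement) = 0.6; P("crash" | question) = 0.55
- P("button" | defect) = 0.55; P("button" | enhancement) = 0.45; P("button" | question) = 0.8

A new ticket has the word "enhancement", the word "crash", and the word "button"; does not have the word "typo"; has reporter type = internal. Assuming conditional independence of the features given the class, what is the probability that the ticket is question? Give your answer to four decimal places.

0.7131

defect: 0.75 × 0.6 × (1−0.95) × 0.05 × 0.85 × 0.55 = 0.0005259375
enhancement: 0.05 × 0.6 × (1−0.75) × 0.75 × 0.6 × 0.45 = 0.00151875
question: 0.2 × 0.55 × (1−0.3) × 0.15 × 0.55 × 0.8 = 0.005082
P(question | x) = 0.005082 / 0.0071266875 ≈ 0.7131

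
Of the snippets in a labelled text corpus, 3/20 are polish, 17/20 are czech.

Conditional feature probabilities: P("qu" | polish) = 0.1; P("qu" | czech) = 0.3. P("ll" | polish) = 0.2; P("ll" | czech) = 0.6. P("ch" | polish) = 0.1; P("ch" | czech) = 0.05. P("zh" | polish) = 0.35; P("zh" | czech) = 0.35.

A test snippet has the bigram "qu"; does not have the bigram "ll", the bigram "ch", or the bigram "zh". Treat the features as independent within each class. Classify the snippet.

czech

polish: 0.15 × 0.1 × (1−0.2) × (1−0.1) × (1−0.35) = 0.00702
czech: 0.85 × 0.3 × (1−0.6) × (1−0.05) × (1−0.35) = 0.062985
Highest score → czech.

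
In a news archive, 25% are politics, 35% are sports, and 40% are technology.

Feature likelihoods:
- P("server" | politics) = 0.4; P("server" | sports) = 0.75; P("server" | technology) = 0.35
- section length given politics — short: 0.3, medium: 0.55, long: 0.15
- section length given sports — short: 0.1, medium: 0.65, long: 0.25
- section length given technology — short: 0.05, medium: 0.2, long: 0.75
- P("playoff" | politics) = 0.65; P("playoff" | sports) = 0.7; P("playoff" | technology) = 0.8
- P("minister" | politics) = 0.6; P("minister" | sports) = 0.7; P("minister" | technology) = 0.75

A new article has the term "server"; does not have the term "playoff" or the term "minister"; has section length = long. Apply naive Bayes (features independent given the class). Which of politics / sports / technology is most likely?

sports

politics: 0.25 × 0.4 × 0.15 × (1−0.65) × (1−0.6) = 0.0021
sports: 0.35 × 0.75 × 0.25 × (1−0.7) × (1−0.7) = 0.00590625
technology: 0.4 × 0.35 × 0.75 × (1−0.8) × (1−0.75) = 0.00525
Highest score → sports.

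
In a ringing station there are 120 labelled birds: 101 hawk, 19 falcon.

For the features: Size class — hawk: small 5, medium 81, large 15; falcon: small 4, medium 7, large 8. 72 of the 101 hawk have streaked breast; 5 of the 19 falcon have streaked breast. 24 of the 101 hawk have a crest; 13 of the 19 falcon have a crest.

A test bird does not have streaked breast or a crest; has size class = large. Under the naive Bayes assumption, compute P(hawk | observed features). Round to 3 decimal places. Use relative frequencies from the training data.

0.638

hawk: (101/120) × (15/101) × (29/101) × (77/101) ≈ 0.0273625
falcon: (19/120) × (8/19) × (14/19) × (6/19) ≈ 0.0155125
P(hawk | x) = 0.0273625 / 0.042875 ≈ 0.638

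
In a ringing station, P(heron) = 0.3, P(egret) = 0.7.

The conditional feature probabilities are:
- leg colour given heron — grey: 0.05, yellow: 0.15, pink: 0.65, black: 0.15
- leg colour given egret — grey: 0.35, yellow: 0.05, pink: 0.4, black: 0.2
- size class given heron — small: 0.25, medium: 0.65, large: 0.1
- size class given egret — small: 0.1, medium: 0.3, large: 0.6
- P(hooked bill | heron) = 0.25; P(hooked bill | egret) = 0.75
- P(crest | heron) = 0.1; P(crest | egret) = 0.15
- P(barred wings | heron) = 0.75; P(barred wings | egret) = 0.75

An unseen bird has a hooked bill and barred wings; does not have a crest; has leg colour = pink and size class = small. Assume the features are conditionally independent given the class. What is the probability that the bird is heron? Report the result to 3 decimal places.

heron: 0.3 × 0.65 × 0.25 × 0.25 × (1−0.1) × 0.75 = 0.0082265625
egret: 0.7 × 0.4 × 0.1 × 0.75 × (1−0.15) × 0.75 = 0.0133875
P(heron | x) = 0.0082265625 / 0.0216140625 ≈ 0.381

0.381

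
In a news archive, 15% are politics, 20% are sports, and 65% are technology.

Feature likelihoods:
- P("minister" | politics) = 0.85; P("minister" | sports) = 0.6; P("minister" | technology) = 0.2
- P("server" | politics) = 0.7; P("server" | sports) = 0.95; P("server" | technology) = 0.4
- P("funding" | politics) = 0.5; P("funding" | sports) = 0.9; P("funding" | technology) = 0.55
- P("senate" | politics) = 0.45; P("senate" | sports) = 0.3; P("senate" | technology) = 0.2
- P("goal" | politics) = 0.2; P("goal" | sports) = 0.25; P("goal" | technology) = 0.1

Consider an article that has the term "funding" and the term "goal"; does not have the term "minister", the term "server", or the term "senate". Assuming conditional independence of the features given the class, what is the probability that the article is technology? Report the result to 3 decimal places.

politics: 0.15 × (1−0.85) × (1−0.7) × 0.5 × (1−0.45) × 0.2 = 0.00037125
sports: 0.2 × (1−0.6) × (1−0.95) × 0.9 × (1−0.3) × 0.25 = 0.00063
technology: 0.65 × (1−0.2) × (1−0.4) × 0.55 × (1−0.2) × 0.1 = 0.013728
P(technology | x) = 0.013728 / 0.01472925 ≈ 0.932

0.932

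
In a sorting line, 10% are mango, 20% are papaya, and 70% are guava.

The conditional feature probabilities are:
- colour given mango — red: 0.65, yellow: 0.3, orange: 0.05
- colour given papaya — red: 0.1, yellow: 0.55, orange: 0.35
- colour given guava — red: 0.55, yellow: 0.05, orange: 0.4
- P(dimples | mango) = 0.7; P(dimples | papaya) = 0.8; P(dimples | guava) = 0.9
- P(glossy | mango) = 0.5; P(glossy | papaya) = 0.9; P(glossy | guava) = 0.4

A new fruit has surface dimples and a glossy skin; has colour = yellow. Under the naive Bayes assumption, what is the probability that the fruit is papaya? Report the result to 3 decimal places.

mango: 0.1 × 0.3 × 0.7 × 0.5 = 0.0105
papaya: 0.2 × 0.55 × 0.8 × 0.9 = 0.0792
guava: 0.7 × 0.05 × 0.9 × 0.4 = 0.0126
P(papaya | x) = 0.0792 / 0.1023 ≈ 0.774

0.774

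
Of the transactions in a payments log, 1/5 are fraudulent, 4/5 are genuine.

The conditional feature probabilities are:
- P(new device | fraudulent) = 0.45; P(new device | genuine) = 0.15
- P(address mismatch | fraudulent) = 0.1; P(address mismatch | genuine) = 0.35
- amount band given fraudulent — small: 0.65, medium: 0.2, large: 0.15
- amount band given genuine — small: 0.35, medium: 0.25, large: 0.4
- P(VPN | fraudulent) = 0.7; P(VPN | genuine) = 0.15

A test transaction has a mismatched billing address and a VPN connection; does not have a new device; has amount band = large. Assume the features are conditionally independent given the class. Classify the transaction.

genuine

fraudulent: 0.2 × (1−0.45) × 0.1 × 0.15 × 0.7 = 0.001155
genuine: 0.8 × (1−0.15) × 0.35 × 0.4 × 0.15 = 0.01428
Highest score → genuine.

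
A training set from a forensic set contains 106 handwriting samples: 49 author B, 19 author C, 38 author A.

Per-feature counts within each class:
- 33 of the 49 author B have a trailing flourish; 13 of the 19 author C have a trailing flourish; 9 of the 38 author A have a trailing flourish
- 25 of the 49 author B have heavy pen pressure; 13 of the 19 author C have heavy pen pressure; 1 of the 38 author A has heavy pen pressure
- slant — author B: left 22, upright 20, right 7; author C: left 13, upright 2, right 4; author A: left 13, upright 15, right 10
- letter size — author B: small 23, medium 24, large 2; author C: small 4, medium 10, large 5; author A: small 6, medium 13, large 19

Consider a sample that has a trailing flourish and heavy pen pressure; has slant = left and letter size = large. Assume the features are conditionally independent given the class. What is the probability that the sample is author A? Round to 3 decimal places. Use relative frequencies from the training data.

author B: (49/106) × (33/49) × (25/49) × (22/49) × (2/49) ≈ 0.0029108
author C: (19/106) × (13/19) × (13/19) × (13/19) × (5/19) ≈ 0.0151089
author A: (38/106) × (9/38) × (1/38) × (13/38) × (19/38) ≈ 0.000382193
P(author A | x) = 0.000382193 / 0.018401893 ≈ 0.021

0.021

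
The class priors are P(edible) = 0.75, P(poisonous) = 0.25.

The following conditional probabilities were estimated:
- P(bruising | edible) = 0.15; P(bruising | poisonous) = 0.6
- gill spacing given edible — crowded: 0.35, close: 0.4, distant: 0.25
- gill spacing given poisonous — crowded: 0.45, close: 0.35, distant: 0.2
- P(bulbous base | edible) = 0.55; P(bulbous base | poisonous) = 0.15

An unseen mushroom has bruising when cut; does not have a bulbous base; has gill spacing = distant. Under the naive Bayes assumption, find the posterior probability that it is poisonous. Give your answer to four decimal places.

0.6683

edible: 0.75 × 0.15 × 0.25 × (1−0.55) = 0.01265625
poisonous: 0.25 × 0.6 × 0.2 × (1−0.15) = 0.0255
P(poisonous | x) = 0.0255 / 0.03815625 ≈ 0.6683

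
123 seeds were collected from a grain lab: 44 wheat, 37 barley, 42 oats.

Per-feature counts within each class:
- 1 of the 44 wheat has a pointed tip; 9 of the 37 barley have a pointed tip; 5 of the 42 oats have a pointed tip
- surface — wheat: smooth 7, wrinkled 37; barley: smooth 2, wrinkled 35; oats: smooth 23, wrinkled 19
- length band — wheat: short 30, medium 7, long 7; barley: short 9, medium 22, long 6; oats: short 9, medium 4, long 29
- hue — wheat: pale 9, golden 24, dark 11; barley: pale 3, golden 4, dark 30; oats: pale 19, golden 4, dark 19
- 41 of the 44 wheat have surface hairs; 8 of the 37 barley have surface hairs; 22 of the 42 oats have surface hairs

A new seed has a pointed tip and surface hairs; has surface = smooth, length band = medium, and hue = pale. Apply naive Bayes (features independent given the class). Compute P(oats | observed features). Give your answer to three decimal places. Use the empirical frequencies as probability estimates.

wheat: (44/123) × (1/44) × (7/44) × (7/44) × (9/44) × (41/44) ≈ 0.0000392199
barley: (37/123) × (9/37) × (2/37) × (22/37) × (3/37) × (8/37) ≈ 0.0000412282
oats: (42/123) × (5/42) × (23/42) × (4/42) × (19/42) × (22/42) ≈ 0.000502379
P(oats | x) = 0.000502379 / 0.0005828271 ≈ 0.862

0.862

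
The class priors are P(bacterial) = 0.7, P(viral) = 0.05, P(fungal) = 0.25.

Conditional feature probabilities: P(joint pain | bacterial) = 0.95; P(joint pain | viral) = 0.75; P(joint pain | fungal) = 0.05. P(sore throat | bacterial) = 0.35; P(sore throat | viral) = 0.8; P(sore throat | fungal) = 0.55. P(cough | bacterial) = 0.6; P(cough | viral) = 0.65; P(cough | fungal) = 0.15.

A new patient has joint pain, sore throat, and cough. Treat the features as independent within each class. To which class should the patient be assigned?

bacterial: 0.7 × 0.95 × 0.35 × 0.6 = 0.13965
viral: 0.05 × 0.75 × 0.8 × 0.65 = 0.0195
fungal: 0.25 × 0.05 × 0.55 × 0.15 = 0.00103125
Highest score → bacterial.

bacterial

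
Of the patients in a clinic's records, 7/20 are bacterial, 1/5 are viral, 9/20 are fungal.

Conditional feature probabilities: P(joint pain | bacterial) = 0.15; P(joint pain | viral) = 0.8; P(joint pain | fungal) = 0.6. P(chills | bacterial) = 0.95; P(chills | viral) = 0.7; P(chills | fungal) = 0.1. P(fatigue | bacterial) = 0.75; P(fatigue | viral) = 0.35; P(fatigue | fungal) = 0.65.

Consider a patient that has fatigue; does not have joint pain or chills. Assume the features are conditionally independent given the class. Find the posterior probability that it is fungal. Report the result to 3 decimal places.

bacterial: 0.35 × (1−0.15) × (1−0.95) × 0.75 = 0.01115625
viral: 0.2 × (1−0.8) × (1−0.7) × 0.35 = 0.0042
fungal: 0.45 × (1−0.6) × (1−0.1) × 0.65 = 0.1053
P(fungal | x) = 0.1053 / 0.12065625 ≈ 0.873

0.873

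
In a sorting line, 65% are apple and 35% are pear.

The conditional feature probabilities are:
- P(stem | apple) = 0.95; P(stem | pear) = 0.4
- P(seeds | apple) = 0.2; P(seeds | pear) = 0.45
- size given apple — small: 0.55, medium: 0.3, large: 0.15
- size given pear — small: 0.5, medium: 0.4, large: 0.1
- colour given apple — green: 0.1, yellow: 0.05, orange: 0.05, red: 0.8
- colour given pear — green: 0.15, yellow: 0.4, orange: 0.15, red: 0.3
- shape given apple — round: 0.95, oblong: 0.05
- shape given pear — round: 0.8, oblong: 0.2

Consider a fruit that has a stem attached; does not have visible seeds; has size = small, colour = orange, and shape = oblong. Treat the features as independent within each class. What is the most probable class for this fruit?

pear

apple: 0.65 × 0.95 × (1−0.2) × 0.55 × 0.05 × 0.05 = 0.00067925
pear: 0.35 × 0.4 × (1−0.45) × 0.5 × 0.15 × 0.2 = 0.001155
Highest score → pear.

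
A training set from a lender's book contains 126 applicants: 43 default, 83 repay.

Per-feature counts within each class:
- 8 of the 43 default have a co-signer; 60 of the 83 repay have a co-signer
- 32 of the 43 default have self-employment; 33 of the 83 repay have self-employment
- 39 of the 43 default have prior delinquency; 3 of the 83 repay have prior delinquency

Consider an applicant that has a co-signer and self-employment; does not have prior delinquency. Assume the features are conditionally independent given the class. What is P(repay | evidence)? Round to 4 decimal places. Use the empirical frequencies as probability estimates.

0.9765

default: (43/126) × (8/43) × (32/43) × (4/43) ≈ 0.00439534
repay: (83/126) × (60/83) × (33/83) × (80/83) ≈ 0.182486
P(repay | x) = 0.182486 / 0.18688134 ≈ 0.9765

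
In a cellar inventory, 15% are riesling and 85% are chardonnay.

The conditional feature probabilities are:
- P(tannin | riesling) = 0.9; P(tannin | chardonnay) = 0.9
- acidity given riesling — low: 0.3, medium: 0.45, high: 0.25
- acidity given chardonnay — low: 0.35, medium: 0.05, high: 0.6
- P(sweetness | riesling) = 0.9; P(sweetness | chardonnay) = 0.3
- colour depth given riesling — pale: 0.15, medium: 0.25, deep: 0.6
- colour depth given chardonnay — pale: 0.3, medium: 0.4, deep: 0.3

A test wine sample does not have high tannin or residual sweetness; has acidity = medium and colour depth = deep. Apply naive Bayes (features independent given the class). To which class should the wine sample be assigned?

riesling: 0.15 × (1−0.9) × 0.45 × (1−0.9) × 0.6 = 0.000405
chardonnay: 0.85 × (1−0.9) × 0.05 × (1−0.3) × 0.3 = 0.0008925
Highest score → chardonnay.

chardonnay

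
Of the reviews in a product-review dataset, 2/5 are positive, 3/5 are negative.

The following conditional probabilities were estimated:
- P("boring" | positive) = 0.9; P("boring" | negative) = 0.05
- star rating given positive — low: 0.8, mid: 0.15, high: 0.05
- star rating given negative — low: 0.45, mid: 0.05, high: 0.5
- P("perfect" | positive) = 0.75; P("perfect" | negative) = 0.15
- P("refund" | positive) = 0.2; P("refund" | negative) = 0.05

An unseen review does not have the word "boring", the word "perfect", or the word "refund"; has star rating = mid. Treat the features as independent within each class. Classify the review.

positive: 0.4 × (1−0.9) × 0.15 × (1−0.75) × (1−0.2) = 0.0012
negative: 0.6 × (1−0.05) × 0.05 × (1−0.15) × (1−0.05) = 0.02301375
Highest score → negative.

negative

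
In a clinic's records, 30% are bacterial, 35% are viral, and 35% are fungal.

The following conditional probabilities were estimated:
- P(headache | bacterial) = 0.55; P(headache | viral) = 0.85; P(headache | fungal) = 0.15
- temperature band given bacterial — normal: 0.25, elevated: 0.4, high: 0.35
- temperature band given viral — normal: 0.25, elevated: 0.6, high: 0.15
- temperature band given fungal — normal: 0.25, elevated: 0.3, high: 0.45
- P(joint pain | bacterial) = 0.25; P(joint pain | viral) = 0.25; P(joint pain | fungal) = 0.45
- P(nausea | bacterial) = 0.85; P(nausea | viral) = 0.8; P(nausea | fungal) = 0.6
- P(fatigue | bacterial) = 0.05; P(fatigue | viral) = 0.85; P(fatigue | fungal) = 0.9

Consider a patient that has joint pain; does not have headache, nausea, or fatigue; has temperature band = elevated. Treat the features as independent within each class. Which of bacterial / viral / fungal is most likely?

bacterial: 0.3 × (1−0.55) × 0.4 × 0.25 × (1−0.85) × (1−0.05) = 0.00192375
viral: 0.35 × (1−0.85) × 0.6 × 0.25 × (1−0.8) × (1−0.85) = 0.00023625
fungal: 0.35 × (1−0.15) × 0.3 × 0.45 × (1−0.6) × (1−0.9) = 0.0016065
Highest score → bacterial.

bacterial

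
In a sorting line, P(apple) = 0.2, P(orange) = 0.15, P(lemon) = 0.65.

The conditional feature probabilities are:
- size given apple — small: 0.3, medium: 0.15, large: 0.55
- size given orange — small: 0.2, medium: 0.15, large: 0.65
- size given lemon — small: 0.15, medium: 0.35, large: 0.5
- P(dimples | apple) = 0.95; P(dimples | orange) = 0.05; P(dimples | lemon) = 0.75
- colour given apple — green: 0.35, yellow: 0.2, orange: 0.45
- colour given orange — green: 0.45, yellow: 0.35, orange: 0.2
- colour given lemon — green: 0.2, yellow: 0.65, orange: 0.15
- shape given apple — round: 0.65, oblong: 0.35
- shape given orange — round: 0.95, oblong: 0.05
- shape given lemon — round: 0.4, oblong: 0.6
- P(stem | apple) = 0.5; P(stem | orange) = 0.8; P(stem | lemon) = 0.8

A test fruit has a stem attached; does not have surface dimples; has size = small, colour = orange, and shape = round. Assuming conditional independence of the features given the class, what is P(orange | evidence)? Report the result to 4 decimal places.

apple: 0.2 × 0.3 × (1−0.95) × 0.45 × 0.65 × 0.5 = 0.00043875
orange: 0.15 × 0.2 × (1−0.05) × 0.2 × 0.95 × 0.8 = 0.004332
lemon: 0.65 × 0.15 × (1−0.75) × 0.15 × 0.4 × 0.8 = 0.00117
P(orange | x) = 0.004332 / 0.00594075 ≈ 0.7292

0.7292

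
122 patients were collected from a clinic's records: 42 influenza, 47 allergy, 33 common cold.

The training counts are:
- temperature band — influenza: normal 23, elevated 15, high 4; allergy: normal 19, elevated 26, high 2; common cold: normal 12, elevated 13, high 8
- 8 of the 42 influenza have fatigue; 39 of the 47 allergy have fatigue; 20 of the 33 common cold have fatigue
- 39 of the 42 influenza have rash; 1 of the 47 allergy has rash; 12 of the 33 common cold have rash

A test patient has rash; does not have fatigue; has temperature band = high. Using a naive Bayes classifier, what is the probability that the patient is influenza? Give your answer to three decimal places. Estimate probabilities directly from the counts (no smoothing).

influenza: (42/122) × (4/42) × (34/42) × (39/42) ≈ 0.0246459
allergy: (47/122) × (2/47) × (8/47) × (1/47) ≈ 0.0000593696
common cold: (33/122) × (8/33) × (13/33) × (12/33) ≈ 0.00939349
P(influenza | x) = 0.0246459 / 0.0340987596 ≈ 0.723

0.723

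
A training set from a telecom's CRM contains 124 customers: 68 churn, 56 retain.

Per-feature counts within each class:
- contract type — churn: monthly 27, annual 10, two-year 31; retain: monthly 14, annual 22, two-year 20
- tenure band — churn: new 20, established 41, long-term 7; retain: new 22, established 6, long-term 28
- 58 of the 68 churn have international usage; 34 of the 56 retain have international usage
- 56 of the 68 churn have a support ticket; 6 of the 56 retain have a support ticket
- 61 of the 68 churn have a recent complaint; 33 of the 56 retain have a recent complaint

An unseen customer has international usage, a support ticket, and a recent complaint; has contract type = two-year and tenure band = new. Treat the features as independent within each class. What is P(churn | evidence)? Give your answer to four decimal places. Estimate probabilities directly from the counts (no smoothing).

churn: (68/124) × (31/68) × (20/68) × (58/68) × (56/68) × (61/68) ≈ 0.0463319
retain: (56/124) × (20/56) × (22/56) × (34/56) × (6/56) × (33/56) ≈ 0.00242897
P(churn | x) = 0.0463319 / 0.04876087 ≈ 0.9502

0.9502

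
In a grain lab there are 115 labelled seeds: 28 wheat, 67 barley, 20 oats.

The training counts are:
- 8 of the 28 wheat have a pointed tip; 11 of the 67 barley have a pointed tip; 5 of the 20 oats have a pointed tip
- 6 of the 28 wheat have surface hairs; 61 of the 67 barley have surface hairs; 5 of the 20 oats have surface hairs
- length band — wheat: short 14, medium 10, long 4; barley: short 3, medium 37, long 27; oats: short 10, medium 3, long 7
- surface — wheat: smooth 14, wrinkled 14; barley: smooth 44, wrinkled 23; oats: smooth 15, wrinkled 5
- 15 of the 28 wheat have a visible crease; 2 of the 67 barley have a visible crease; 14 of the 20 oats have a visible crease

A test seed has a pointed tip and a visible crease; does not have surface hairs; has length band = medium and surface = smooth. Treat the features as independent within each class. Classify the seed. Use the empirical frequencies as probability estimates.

wheat: (28/115) × (8/28) × (22/28) × (10/28) × (14/28) × (15/28) ≈ 0.0052288
barley: (67/115) × (11/67) × (6/67) × (37/67) × (44/67) × (2/67) ≈ 0.0000927324
oats: (20/115) × (5/20) × (15/20) × (3/20) × (15/20) × (14/20) ≈ 0.00256793
Highest score → wheat.

wheat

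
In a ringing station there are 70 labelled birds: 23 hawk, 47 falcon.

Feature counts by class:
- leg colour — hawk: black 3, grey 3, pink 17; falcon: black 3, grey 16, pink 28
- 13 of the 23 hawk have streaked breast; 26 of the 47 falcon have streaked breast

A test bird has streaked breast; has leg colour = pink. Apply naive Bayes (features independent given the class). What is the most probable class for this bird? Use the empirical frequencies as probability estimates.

hawk: (23/70) × (17/23) × (13/23) ≈ 0.137267
falcon: (47/70) × (28/47) × (26/47) ≈ 0.221277
Highest score → falcon.

falcon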